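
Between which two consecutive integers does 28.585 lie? 28 and 29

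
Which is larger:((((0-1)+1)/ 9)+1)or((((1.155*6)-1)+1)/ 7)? ((((0-1)+1)/ 9)+1)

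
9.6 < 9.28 False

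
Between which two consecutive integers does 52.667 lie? 52 and 53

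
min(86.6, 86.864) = 86.6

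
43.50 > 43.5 False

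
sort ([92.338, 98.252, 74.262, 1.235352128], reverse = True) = [98.252, 92.338, 74.262, 1.235352128]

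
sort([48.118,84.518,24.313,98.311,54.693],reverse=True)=[98.311,84.518,54.693,48.118,24.313]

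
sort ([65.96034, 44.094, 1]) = [1, 44.094, 65.96034]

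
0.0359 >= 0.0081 True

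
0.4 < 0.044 False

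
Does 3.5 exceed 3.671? No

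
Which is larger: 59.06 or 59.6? 59.6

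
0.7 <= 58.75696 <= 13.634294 False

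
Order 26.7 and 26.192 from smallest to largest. 26.192, 26.7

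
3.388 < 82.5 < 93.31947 True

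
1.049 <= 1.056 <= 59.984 True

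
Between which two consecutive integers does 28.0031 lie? 28 and 29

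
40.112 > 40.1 True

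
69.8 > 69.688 True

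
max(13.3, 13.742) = 13.742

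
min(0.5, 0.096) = 0.096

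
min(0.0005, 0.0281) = 0.0005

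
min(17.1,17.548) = 17.1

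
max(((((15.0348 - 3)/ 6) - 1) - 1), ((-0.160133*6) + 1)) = 0.039202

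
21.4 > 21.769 False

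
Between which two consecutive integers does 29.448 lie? 29 and 30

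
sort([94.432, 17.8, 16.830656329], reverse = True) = [94.432, 17.8, 16.830656329]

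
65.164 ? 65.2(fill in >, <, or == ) <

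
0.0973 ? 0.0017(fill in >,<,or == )>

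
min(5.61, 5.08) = 5.08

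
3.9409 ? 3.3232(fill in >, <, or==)>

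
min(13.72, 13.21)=13.21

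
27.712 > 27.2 True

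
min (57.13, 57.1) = 57.1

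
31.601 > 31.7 False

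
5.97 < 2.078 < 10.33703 False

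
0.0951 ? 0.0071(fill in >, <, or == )>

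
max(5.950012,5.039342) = 5.950012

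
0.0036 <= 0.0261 True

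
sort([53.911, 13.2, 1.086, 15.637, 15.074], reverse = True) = [53.911, 15.637, 15.074, 13.2, 1.086]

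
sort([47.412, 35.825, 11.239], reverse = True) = [47.412, 35.825, 11.239]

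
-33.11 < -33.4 False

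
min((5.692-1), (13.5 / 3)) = 4.5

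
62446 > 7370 True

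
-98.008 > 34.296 False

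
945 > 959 False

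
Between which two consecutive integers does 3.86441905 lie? 3 and 4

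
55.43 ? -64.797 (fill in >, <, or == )>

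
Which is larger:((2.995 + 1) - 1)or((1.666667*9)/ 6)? ((2.995 + 1) - 1)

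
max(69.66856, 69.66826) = 69.66856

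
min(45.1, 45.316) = 45.1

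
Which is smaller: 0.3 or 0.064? 0.064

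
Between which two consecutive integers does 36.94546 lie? 36 and 37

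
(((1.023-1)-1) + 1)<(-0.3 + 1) True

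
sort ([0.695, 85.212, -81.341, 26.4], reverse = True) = [85.212, 26.4, 0.695, -81.341]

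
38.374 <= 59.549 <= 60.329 True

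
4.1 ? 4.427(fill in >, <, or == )<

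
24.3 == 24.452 False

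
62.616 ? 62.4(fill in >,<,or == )>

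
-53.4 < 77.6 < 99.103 True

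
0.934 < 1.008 True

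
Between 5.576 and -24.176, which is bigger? 5.576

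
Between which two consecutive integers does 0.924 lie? 0 and 1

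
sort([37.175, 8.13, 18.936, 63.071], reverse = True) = [63.071, 37.175, 18.936, 8.13]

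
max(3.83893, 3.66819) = 3.83893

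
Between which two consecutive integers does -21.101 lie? -22 and -21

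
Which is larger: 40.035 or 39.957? 40.035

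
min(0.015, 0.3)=0.015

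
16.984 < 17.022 True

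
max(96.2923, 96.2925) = 96.2925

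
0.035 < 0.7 True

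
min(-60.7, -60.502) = -60.7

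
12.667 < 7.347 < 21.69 False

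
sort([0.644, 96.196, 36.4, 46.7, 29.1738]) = [0.644, 29.1738, 36.4, 46.7, 96.196]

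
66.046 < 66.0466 True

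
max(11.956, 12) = 12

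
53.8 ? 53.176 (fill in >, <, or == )>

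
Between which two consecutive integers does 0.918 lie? 0 and 1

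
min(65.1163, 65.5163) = 65.1163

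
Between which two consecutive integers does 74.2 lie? 74 and 75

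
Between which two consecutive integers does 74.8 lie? 74 and 75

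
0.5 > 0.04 True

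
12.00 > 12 False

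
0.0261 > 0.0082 True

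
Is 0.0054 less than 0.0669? Yes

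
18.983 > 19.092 False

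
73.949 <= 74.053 True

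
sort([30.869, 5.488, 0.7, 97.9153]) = [0.7, 5.488, 30.869, 97.9153]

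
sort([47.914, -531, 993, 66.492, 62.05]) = [-531, 47.914, 62.05, 66.492, 993]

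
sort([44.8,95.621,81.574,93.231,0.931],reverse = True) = [95.621,93.231,81.574,44.8,0.931]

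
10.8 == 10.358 False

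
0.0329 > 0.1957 False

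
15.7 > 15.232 True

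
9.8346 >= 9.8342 True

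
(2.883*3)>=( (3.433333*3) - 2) True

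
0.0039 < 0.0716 True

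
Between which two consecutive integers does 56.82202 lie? 56 and 57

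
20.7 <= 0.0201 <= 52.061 False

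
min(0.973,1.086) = 0.973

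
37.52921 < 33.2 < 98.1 False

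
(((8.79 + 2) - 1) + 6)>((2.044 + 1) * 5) True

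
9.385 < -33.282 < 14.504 False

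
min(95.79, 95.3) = 95.3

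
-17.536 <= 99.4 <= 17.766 False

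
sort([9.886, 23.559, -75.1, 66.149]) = [-75.1, 9.886, 23.559, 66.149]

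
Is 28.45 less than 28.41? No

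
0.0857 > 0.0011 True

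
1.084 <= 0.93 False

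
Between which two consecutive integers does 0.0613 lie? 0 and 1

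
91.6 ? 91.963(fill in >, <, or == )<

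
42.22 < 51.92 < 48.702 False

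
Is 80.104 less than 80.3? Yes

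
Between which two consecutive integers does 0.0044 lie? 0 and 1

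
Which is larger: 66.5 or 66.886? 66.886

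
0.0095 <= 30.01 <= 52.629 True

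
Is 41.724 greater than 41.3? Yes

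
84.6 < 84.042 False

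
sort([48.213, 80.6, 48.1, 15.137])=[15.137, 48.1, 48.213, 80.6]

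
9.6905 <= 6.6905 False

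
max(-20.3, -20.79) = -20.3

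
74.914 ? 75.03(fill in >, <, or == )<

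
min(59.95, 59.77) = 59.77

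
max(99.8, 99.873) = 99.873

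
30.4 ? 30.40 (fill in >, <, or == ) ==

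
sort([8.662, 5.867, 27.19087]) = [5.867, 8.662, 27.19087]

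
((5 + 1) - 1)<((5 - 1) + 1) False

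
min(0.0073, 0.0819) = 0.0073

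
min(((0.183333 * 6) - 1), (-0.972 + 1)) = 0.028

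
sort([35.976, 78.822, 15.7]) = [15.7, 35.976, 78.822]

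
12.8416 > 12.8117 True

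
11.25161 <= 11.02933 False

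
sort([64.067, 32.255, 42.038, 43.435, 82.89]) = [32.255, 42.038, 43.435, 64.067, 82.89]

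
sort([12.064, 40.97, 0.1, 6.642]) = [0.1, 6.642, 12.064, 40.97]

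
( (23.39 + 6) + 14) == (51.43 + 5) False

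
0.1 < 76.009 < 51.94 False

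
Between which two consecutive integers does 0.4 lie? 0 and 1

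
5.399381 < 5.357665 False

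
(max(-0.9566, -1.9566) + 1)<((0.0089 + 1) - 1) False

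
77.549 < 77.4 False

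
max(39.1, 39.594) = 39.594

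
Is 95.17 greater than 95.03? Yes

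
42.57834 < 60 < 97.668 True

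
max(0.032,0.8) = 0.8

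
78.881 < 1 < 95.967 False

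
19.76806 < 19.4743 False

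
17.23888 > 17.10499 True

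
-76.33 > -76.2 False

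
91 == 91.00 True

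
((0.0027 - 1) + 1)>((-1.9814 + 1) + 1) False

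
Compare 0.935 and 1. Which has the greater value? 1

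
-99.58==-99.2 False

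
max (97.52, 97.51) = 97.52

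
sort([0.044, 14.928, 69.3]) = [0.044, 14.928, 69.3]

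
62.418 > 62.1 True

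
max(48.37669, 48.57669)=48.57669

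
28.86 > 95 False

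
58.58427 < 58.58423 False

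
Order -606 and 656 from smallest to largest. -606, 656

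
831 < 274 False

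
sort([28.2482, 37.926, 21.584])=[21.584, 28.2482, 37.926]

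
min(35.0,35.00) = 35.0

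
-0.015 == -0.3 False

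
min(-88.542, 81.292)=-88.542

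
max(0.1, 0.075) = 0.1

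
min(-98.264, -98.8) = -98.8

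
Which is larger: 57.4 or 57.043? 57.4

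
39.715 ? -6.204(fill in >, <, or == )>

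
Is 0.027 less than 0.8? Yes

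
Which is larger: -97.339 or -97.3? -97.3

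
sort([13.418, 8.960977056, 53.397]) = [8.960977056, 13.418, 53.397]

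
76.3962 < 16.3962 False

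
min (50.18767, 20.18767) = 20.18767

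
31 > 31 False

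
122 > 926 False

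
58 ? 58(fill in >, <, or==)==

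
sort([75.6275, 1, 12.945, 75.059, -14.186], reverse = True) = [75.6275, 75.059, 12.945, 1, -14.186]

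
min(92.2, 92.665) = 92.2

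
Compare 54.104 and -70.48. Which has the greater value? 54.104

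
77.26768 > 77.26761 True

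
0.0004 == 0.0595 False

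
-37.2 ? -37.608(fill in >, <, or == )>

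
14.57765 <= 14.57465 False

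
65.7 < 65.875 True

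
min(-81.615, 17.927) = -81.615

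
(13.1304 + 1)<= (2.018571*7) False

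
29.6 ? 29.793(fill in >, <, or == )<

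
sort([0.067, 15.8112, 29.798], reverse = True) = [29.798, 15.8112, 0.067]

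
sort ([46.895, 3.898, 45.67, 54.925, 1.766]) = [1.766, 3.898, 45.67, 46.895, 54.925]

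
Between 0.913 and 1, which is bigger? 1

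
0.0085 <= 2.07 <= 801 True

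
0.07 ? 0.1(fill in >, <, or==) <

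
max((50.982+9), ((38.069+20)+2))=60.069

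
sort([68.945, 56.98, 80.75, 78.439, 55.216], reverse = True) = [80.75, 78.439, 68.945, 56.98, 55.216]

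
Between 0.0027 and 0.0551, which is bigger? 0.0551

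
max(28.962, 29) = 29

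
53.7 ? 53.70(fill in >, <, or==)==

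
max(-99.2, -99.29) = -99.2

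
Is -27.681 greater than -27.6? No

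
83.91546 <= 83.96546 True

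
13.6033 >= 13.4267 True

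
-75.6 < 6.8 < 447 True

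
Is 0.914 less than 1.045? Yes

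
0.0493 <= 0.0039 False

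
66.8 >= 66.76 True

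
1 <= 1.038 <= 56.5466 True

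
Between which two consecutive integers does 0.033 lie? 0 and 1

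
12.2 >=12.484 False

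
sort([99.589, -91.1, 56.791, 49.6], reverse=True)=[99.589, 56.791, 49.6, -91.1]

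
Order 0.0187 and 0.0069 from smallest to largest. 0.0069, 0.0187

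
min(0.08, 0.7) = 0.08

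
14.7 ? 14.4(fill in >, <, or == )>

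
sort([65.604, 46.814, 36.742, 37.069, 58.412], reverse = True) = [65.604, 58.412, 46.814, 37.069, 36.742]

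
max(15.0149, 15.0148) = 15.0149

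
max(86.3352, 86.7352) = 86.7352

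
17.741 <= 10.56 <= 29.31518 False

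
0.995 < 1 True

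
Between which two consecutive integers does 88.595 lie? 88 and 89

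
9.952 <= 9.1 False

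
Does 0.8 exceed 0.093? Yes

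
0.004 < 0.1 True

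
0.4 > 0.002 True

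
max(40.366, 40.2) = 40.366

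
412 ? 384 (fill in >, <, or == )>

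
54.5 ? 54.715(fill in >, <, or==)<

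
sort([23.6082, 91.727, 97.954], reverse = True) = [97.954, 91.727, 23.6082]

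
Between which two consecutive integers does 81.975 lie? 81 and 82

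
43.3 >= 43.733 False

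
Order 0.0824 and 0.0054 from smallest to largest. 0.0054, 0.0824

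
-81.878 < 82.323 True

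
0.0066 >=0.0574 False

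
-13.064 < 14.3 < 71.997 True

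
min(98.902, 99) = 98.902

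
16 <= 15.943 False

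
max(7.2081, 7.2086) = 7.2086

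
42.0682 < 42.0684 True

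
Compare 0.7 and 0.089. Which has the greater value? 0.7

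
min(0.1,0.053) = 0.053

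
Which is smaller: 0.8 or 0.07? 0.07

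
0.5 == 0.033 False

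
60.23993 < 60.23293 False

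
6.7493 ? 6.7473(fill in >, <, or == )>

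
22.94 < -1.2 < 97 False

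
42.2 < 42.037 False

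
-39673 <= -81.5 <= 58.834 True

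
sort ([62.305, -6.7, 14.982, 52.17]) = [-6.7, 14.982, 52.17, 62.305]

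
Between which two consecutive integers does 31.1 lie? 31 and 32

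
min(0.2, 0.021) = 0.021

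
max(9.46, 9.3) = 9.46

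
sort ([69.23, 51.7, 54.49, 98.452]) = [51.7, 54.49, 69.23, 98.452]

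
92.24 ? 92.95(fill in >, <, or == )<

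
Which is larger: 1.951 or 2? 2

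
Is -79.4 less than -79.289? Yes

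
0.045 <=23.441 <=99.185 True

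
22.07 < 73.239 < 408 True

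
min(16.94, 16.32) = 16.32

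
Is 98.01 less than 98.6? Yes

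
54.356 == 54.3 False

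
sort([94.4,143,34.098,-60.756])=[-60.756,34.098,94.4,143]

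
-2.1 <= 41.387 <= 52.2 True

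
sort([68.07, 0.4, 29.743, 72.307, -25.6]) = [-25.6, 0.4, 29.743, 68.07, 72.307]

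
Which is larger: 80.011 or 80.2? 80.2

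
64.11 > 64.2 False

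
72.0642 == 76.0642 False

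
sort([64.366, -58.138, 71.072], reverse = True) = [71.072, 64.366, -58.138]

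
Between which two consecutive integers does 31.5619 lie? 31 and 32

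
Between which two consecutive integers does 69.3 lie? 69 and 70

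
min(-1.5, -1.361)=-1.5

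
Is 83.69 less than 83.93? Yes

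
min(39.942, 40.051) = 39.942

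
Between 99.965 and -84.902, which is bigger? 99.965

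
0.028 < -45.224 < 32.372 False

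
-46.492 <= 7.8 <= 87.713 True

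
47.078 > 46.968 True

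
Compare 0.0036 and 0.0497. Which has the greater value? 0.0497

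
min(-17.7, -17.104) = -17.7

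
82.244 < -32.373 False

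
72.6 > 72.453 True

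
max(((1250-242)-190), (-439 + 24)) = 818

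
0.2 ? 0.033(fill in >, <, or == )>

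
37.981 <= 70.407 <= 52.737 False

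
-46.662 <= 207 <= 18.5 False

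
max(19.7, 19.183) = 19.7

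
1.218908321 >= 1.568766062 False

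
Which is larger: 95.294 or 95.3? 95.3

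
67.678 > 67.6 True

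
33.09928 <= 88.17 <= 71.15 False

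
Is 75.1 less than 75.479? Yes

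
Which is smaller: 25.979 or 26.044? 25.979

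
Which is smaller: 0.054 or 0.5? 0.054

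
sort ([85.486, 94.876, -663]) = [-663, 85.486, 94.876]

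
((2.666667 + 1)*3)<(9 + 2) False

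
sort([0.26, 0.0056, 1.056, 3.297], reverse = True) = [3.297, 1.056, 0.26, 0.0056]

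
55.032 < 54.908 False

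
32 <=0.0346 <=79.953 False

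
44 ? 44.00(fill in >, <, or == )==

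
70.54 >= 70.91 False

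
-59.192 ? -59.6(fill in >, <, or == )>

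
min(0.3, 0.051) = 0.051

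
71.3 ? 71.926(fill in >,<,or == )<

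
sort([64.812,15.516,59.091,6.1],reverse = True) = [64.812,59.091,15.516,6.1]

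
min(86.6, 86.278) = 86.278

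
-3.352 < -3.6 False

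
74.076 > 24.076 True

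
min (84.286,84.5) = 84.286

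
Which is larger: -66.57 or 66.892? 66.892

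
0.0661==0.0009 False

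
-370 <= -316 True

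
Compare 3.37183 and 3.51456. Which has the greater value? 3.51456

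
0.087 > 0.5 False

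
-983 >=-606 False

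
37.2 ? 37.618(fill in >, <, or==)<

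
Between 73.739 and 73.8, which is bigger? 73.8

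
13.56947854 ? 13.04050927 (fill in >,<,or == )>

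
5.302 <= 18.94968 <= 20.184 True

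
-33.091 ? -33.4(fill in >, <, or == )>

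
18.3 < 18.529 True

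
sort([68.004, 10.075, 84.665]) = [10.075, 68.004, 84.665]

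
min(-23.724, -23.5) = -23.724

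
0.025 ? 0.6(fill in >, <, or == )<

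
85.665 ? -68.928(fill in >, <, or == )>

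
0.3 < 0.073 False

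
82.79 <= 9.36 False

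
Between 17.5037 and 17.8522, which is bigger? 17.8522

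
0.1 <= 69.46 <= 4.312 False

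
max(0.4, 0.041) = 0.4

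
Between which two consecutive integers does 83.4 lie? 83 and 84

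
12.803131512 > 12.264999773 True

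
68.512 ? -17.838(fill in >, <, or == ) >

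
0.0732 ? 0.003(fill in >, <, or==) >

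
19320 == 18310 False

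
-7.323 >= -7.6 True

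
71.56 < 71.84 True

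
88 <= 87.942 False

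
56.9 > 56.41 True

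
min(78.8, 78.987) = 78.8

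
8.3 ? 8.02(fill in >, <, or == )>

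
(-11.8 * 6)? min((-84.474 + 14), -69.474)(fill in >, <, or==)<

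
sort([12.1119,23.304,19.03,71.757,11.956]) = [11.956,12.1119,19.03,23.304,71.757]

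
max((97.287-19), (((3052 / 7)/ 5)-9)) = 78.287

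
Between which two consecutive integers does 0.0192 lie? 0 and 1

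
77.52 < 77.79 True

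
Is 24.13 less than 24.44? Yes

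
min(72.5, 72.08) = 72.08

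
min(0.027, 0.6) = 0.027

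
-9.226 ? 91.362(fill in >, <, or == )<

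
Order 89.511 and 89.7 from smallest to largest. 89.511, 89.7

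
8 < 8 False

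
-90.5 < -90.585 False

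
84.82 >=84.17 True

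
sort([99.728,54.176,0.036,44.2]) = [0.036,44.2,54.176,99.728]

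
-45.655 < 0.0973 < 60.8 True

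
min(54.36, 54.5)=54.36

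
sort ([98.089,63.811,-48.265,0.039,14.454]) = [-48.265,0.039,14.454,63.811,98.089]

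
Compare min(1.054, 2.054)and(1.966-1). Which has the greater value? min(1.054, 2.054)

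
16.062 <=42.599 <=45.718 True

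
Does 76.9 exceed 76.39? Yes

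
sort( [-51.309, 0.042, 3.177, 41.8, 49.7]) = [-51.309, 0.042, 3.177, 41.8, 49.7]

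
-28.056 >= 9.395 False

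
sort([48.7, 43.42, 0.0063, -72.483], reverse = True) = [48.7, 43.42, 0.0063, -72.483]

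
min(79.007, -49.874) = -49.874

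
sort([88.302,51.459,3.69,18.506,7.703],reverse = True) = [88.302,51.459,18.506,7.703,3.69]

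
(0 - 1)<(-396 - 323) False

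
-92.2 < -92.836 False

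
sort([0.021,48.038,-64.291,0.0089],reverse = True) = [48.038,0.021,0.0089,-64.291]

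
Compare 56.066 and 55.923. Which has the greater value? 56.066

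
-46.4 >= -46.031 False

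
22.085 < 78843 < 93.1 False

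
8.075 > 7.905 True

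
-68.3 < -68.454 False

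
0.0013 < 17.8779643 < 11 False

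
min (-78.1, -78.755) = -78.755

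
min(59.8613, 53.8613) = 53.8613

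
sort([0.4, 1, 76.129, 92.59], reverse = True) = [92.59, 76.129, 1, 0.4]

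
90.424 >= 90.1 True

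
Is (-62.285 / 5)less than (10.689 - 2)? Yes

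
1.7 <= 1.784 True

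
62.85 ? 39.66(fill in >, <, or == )>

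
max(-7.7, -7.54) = -7.54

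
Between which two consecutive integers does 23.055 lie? 23 and 24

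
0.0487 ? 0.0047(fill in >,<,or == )>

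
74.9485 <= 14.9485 False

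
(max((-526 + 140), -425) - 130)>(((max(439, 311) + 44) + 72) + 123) False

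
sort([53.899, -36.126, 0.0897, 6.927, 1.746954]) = [-36.126, 0.0897, 1.746954, 6.927, 53.899]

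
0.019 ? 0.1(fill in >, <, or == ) <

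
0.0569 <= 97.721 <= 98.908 True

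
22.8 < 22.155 False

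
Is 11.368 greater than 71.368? No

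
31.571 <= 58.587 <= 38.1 False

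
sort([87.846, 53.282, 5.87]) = [5.87, 53.282, 87.846]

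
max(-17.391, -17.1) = -17.1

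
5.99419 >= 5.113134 True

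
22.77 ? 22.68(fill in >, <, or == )>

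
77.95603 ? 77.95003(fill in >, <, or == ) >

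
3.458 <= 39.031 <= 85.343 True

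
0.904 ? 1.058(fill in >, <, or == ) <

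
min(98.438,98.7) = 98.438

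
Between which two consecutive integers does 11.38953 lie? 11 and 12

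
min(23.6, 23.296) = 23.296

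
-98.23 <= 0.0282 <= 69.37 True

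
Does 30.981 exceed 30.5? Yes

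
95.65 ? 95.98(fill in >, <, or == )<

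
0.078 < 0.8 True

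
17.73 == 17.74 False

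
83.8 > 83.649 True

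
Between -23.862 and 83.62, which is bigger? 83.62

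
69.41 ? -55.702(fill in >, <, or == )>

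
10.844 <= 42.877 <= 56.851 True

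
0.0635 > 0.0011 True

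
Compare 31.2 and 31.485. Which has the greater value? 31.485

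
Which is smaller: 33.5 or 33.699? 33.5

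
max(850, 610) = 850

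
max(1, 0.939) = 1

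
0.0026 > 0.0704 False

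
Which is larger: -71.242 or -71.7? -71.242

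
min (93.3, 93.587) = 93.3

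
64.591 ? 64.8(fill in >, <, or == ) <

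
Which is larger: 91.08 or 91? 91.08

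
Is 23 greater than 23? No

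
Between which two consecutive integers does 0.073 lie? 0 and 1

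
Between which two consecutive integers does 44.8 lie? 44 and 45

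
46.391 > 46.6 False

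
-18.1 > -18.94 True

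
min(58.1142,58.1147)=58.1142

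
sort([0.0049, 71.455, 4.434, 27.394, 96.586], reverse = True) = [96.586, 71.455, 27.394, 4.434, 0.0049]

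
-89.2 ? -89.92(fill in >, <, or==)>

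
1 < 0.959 False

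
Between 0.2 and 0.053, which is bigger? 0.2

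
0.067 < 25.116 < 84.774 True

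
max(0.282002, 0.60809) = 0.60809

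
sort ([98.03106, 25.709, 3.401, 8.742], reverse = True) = [98.03106, 25.709, 8.742, 3.401]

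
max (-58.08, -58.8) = -58.08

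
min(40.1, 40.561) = 40.1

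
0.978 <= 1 True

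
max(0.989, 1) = 1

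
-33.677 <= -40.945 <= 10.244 False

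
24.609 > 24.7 False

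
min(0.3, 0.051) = 0.051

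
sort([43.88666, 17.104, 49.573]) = [17.104, 43.88666, 49.573]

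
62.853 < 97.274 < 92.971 False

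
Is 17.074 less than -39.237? No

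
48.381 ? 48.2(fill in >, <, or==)>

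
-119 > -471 True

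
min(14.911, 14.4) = 14.4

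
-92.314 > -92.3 False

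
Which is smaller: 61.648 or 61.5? 61.5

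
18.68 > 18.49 True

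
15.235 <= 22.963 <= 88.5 True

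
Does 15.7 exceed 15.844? No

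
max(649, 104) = 649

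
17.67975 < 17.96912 True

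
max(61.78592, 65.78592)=65.78592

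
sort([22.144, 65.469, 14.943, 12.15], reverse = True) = [65.469, 22.144, 14.943, 12.15]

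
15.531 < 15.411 False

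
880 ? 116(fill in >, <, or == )>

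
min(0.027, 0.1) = 0.027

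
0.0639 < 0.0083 False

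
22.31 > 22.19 True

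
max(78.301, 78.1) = 78.301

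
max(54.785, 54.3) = 54.785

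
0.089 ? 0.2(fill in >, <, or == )<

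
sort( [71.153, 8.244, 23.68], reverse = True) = [71.153, 23.68, 8.244]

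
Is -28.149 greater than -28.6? Yes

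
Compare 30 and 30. They are equal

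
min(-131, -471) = -471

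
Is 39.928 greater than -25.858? Yes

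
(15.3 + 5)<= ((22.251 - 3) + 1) False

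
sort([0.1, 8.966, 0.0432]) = [0.0432, 0.1, 8.966]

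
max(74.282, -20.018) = 74.282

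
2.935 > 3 False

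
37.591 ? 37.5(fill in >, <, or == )>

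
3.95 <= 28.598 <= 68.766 True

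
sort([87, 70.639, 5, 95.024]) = [5, 70.639, 87, 95.024]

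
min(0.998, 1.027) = 0.998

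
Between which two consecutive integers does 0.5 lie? 0 and 1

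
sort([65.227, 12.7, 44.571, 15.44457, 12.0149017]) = [12.0149017, 12.7, 15.44457, 44.571, 65.227]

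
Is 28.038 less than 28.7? Yes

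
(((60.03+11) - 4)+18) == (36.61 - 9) False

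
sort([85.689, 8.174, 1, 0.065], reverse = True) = [85.689, 8.174, 1, 0.065]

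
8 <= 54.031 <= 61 True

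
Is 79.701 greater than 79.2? Yes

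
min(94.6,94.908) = 94.6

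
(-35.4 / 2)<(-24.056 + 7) True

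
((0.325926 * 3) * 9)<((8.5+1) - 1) False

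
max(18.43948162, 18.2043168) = 18.43948162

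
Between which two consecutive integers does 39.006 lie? 39 and 40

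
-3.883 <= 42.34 True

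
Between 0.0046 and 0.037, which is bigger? 0.037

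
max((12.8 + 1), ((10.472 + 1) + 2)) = 13.8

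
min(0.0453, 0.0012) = 0.0012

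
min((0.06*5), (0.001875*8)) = 0.015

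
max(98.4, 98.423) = 98.423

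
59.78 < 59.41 False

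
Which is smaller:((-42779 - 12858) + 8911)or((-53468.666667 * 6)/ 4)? ((-53468.666667 * 6)/ 4)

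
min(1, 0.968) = 0.968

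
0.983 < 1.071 True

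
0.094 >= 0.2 False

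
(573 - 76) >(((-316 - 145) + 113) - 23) True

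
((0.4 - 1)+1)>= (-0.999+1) True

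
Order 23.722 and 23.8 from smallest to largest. 23.722, 23.8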